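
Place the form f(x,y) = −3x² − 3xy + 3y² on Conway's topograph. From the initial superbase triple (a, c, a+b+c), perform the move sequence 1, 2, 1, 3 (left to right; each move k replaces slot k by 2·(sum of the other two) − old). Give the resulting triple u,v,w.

start (-3,3,-3) = (f(1,0),f(0,1),f(1,1))
replace slot 1: 2·(3+(-3)) − (-3) = 3 → (3,3,-3)
replace slot 2: 2·(3+(-3)) − 3 = -3 → (3,-3,-3)
replace slot 1: 2·((-3)+(-3)) − 3 = -15 → (-15,-3,-3)
replace slot 3: 2·((-15)+(-3)) − (-3) = -33 → (-15,-3,-33)

-15,-3,-33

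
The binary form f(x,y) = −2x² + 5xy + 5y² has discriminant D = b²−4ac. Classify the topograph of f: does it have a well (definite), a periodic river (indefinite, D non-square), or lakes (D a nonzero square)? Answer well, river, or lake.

D = b²−4ac = 5² − 4·(-2)·5 = 65
D > 0 non-square ⇒ indefinite ⇒ periodic river

river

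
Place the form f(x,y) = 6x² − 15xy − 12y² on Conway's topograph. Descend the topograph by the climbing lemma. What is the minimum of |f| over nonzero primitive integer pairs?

descent: ρ → (-12,15,6)  [lands on river]
river: ρ → (6,21,-3)
river: ρ → (-3,21,6)
river: ρ → (6,15,-12)
river: ρ → (-12,9,9)
river: ρ → (9,9,-12)
closes: descent 1, river 6
min |a| on river = 3

3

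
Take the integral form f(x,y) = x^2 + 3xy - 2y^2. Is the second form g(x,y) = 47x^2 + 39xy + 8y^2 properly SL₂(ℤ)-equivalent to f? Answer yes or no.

D₁ = 17, D₂ = 17
river cycle of f (length 6): (-2, 1, 2), (2, 3, -1), (-1, 3, 2), (2, 1, -2), (-2, 3, 1), (1, 3, -2)
river cycle of g (length 6): (1, 3, -2), (-2, 1, 2), (2, 3, -1), (-1, 3, 2), (2, 1, -2), (-2, 3, 1)
cycles coincide ⇒ equivalent

yes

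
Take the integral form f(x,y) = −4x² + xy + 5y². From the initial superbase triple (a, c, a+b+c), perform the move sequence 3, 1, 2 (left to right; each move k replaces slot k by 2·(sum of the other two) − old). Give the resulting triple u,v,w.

start (-4,5,2) = (f(1,0),f(0,1),f(1,1))
replace slot 3: 2·((-4)+5) − 2 = 0 → (-4,5,0)
replace slot 1: 2·(5+0) − (-4) = 14 → (14,5,0)
replace slot 2: 2·(14+0) − 5 = 23 → (14,23,0)

14,23,0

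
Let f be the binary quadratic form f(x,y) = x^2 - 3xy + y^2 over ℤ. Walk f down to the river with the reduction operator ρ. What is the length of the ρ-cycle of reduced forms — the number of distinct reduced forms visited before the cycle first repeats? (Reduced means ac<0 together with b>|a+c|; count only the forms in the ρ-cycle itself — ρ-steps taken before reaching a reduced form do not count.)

D = 5, ⌊√D⌋ = 2
descent: ρ → (1,1,-1)  [lands on river]
river: ρ → (-1,1,1)
ρ-cycle length = 2 (tail of 1 descent step not counted)

2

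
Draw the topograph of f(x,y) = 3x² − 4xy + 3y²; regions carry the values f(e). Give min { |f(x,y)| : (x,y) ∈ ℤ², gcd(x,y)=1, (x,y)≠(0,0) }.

translate: b→2 (≡-4 mod 6), so (3,-4,3)→(3,2,2)
flip: (3,2,2)→(2,-2,3)
translate: b→2 (≡-2 mod 4), so (2,-2,3)→(2,2,3)
reduced (well bottom): (2,2,3) with a≤c, −a<b≤a
well minimum = a = 2

2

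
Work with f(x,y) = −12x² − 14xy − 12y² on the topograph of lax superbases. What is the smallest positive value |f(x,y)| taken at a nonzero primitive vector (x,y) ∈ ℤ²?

translate: b→-10 (≡14 mod 24), so (12,14,12)→(12,-10,10)
flip: (12,-10,10)→(10,10,12)
reduced (well bottom): (10,10,12) with a≤c, −a<b≤a
well minimum |f| = |-10| = 10 (negative-definite)

10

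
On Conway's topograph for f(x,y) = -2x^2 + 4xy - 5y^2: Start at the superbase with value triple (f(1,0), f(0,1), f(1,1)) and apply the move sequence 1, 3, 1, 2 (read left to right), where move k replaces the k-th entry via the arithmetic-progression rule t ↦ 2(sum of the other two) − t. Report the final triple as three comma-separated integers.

start (-2,-5,-3) = (f(1,0),f(0,1),f(1,1))
replace slot 1: 2·((-5)+(-3)) − (-2) = -14 → (-14,-5,-3)
replace slot 3: 2·((-14)+(-5)) − (-3) = -35 → (-14,-5,-35)
replace slot 1: 2·((-5)+(-35)) − (-14) = -66 → (-66,-5,-35)
replace slot 2: 2·((-66)+(-35)) − (-5) = -197 → (-66,-197,-35)

-66,-197,-35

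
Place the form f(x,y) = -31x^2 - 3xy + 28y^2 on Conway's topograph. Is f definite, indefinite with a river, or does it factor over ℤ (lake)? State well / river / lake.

D = b²−4ac = (-3)² − 4·(-31)·28 = 3481
D = 59² is a perfect square ⇒ form factors over ℤ ⇒ lakes

lake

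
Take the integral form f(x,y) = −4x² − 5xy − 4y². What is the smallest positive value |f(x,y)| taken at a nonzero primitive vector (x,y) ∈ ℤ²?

translate: b→-3 (≡5 mod 8), so (4,5,4)→(4,-3,3)
flip: (4,-3,3)→(3,3,4)
reduced (well bottom): (3,3,4) with a≤c, −a<b≤a
well minimum |f| = |-3| = 3 (negative-definite)

3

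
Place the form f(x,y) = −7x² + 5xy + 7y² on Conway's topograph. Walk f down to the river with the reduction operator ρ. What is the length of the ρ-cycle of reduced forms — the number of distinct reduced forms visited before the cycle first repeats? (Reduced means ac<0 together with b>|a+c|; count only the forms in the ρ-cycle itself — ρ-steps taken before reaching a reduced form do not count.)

D = 221, ⌊√D⌋ = 14
river: ρ → (7,9,-5)
river: ρ → (-5,11,5)
river: ρ → (5,9,-7)
river: ρ → (-7,5,7)
ρ-cycle length = 4 (tail of 0 descent steps not counted)

4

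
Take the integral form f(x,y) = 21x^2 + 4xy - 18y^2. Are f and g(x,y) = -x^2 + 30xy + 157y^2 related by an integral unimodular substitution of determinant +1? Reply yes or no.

D₁ = 1528, D₂ = 1528
river cycle of f (length 24): (-18, 32, 7), (7, 38, -3), (-3, 34, 31), (31, 28, -6), (-6, 32, 21), (21, 10, -17), (-17, 24, 14), (14, 32, -9), (-9, 22, 29), (29, 36, -2), … (14 more)
river cycle of g (length 24): (-1, 38, 21), (21, 4, -18), (-18, 32, 7), (7, 38, -3), (-3, 34, 31), (31, 28, -6), (-6, 32, 21), (21, 10, -17), (-17, 24, 14), (14, 32, -9), … (14 more)
cycles coincide ⇒ equivalent

yes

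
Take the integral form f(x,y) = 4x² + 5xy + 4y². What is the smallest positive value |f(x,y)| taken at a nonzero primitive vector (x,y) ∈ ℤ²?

translate: b→-3 (≡5 mod 8), so (4,5,4)→(4,-3,3)
flip: (4,-3,3)→(3,3,4)
reduced (well bottom): (3,3,4) with a≤c, −a<b≤a
well minimum = a = 3

3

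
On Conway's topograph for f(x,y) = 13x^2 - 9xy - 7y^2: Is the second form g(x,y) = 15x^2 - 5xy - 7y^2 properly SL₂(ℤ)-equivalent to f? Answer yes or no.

D₁ = 445, D₂ = 445
river cycle of f (length 6): (-7, 9, 13), (13, 17, -3), (-3, 19, 7), (7, 9, -13), (-13, 17, 3), (3, 19, -7)
river cycle of g (length 6): (-7, 19, 3), (3, 17, -13), (-13, 9, 7), (7, 19, -3), (-3, 17, 13), (13, 9, -7)
cycles differ ⇒ inequivalent

no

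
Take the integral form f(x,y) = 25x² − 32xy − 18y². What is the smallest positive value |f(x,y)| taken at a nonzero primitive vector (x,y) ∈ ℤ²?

descent: ρ → (-18,32,25)  [lands on river]
river: ρ → (25,18,-25)
river: ρ → (-25,32,18)
river: ρ → (18,40,-17)
river: ρ → (-17,28,30)
river: ρ → (30,32,-15)
river: ρ → (-15,28,34)
river: ρ → (34,40,-9)
river: ρ → (-9,50,9)
river: ρ → (9,40,-34)
river: ρ → (-34,28,15)
river: ρ → (15,32,-30)
river: ρ → (-30,28,17)
river: ρ → (17,40,-18)
closes: descent 1, river 14
min |a| on river = 9

9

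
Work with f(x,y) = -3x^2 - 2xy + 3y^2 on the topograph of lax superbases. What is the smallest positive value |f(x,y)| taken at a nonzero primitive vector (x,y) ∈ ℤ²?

descent: ρ → (3,2,-3)  [lands on river]
river: ρ → (-3,4,2)
river: ρ → (2,4,-3)
river: ρ → (-3,2,3)
river: ρ → (3,4,-2)
river: ρ → (-2,4,3)
closes: descent 1, river 6
min |a| on river = 2

2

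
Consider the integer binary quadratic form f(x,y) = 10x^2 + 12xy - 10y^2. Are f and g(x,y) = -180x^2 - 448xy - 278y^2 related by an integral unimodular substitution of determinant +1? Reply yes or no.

D₁ = 544, D₂ = 544
river cycle of f (length 6): (-10, 8, 12), (12, 16, -6), (-6, 20, 6), (6, 16, -12), (-12, 8, 10), (10, 12, -10)
river cycle of g (length 6): (-10, 8, 12), (12, 16, -6), (-6, 20, 6), (6, 16, -12), (-12, 8, 10), (10, 12, -10)
cycles coincide ⇒ equivalent

yes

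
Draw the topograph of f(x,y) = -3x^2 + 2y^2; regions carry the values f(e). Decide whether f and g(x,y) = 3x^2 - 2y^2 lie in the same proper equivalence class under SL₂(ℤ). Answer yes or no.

D₁ = 24, D₂ = 24
river cycle of f (length 2): (2, 4, -1), (-1, 4, 2)
river cycle of g (length 2): (-2, 4, 1), (1, 4, -2)
cycles differ ⇒ inequivalent

no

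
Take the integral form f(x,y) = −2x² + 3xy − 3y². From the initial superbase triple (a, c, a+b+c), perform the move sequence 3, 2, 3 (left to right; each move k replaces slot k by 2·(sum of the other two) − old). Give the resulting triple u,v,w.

start (-2,-3,-2) = (f(1,0),f(0,1),f(1,1))
replace slot 3: 2·((-2)+(-3)) − (-2) = -8 → (-2,-3,-8)
replace slot 2: 2·((-2)+(-8)) − (-3) = -17 → (-2,-17,-8)
replace slot 3: 2·((-2)+(-17)) − (-8) = -30 → (-2,-17,-30)

-2,-17,-30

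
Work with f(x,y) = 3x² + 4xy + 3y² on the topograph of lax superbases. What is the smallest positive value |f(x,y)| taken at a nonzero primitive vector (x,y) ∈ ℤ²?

translate: b→-2 (≡4 mod 6), so (3,4,3)→(3,-2,2)
flip: (3,-2,2)→(2,2,3)
reduced (well bottom): (2,2,3) with a≤c, −a<b≤a
well minimum = a = 2

2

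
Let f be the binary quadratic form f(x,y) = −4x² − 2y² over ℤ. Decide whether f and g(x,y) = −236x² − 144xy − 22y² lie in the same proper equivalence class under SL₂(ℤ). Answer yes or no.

D₁ = -32, D₂ = -32
f is negative-definite; reduce −f:
−f: flip: (4,0,2)→(2,0,4)
−f: reduced (well bottom): (2,0,4) with a≤c, −a<b≤a
flip sign back: reduced form of f is (-2,0,-4)
g is negative-definite; reduce −g:
−g: flip: (236,144,22)→(22,-144,236)
−g: translate: b→-12 (≡-144 mod 44), so (22,-144,236)→(22,-12,2)
−g: flip: (22,-12,2)→(2,12,22)
−g: translate: b→0 (≡12 mod 4), so (2,12,22)→(2,0,4)
−g: reduced (well bottom): (2,0,4) with a≤c, −a<b≤a
flip sign back: reduced form of g is (-2,0,-4)
reduced forms (-2, 0, -4) vs (-2, 0, -4) ⇒ equivalent

yes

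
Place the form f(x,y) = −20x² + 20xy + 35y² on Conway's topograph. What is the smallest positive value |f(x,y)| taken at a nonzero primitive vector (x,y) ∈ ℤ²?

river: ρ → (35,50,-5)
river: ρ → (-5,50,35)
river: ρ → (35,20,-20)
river: ρ → (-20,20,35)
closes: descent 0, river 4
min |a| on river = 5

5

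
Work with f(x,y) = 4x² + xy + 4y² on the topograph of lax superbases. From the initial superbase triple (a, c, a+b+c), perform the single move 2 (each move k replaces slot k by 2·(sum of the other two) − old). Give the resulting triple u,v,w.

start (4,4,9) = (f(1,0),f(0,1),f(1,1))
replace slot 2: 2·(4+9) − 4 = 22 → (4,22,9)

4,22,9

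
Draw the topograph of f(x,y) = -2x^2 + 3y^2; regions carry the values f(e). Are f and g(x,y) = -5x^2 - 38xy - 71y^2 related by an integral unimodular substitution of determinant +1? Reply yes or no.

D₁ = 24, D₂ = 24
river cycle of f (length 2): (-2, 4, 1), (1, 4, -2)
river cycle of g (length 2): (1, 4, -2), (-2, 4, 1)
cycles coincide ⇒ equivalent

yes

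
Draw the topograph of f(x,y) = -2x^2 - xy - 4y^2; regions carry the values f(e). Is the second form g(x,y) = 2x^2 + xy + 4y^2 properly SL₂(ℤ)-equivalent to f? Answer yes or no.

D₁ = -31, D₂ = -31
f is negative-definite; reduce −f:
−f: reduced (well bottom): (2,1,4) with a≤c, −a<b≤a
flip sign back: reduced form of f is (-2,-1,-4)
g: reduced (well bottom): (2,1,4) with a≤c, −a<b≤a
reduced forms (-2, -1, -4) vs (2, 1, 4) ⇒ inequivalent

no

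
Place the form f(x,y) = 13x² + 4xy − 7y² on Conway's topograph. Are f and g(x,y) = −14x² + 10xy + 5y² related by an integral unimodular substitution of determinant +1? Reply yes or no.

D₁ = 380, D₂ = 380
river cycle of f (length 4): (-7, 10, 10), (10, 10, -7), (-7, 18, 2), (2, 18, -7)
river cycle of g (length 4): (5, 10, -14), (-14, 18, 1), (1, 18, -14), (-14, 10, 5)
cycles differ ⇒ inequivalent

no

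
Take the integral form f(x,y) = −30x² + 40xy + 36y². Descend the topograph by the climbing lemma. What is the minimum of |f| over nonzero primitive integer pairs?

river: ρ → (36,32,-34)
river: ρ → (-34,36,34)
river: ρ → (34,32,-36)
river: ρ → (-36,40,30)
river: ρ → (30,20,-46)
river: ρ → (-46,72,4)
river: ρ → (4,72,-46)
river: ρ → (-46,20,30)
river: ρ → (30,40,-36)
river: ρ → (-36,32,34)
river: ρ → (34,36,-34)
river: ρ → (-34,32,36)
river: ρ → (36,40,-30)
river: ρ → (-30,20,46)
river: ρ → (46,72,-4)
river: ρ → (-4,72,46)
river: ρ → (46,20,-30)
river: ρ → (-30,40,36)
closes: descent 0, river 18
min |a| on river = 4

4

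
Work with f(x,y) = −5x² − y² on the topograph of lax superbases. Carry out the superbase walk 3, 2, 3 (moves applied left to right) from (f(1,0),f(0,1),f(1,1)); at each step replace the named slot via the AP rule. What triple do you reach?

start (-5,-1,-6) = (f(1,0),f(0,1),f(1,1))
replace slot 3: 2·((-5)+(-1)) − (-6) = -6 → (-5,-1,-6)
replace slot 2: 2·((-5)+(-6)) − (-1) = -21 → (-5,-21,-6)
replace slot 3: 2·((-5)+(-21)) − (-6) = -46 → (-5,-21,-46)

-5,-21,-46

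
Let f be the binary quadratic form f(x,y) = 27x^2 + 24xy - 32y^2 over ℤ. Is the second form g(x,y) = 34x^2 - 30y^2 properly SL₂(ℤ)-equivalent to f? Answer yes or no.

D₁ = 4032, D₂ = 4080
discriminants differ ⇒ not SL₂(ℤ)-equivalent

no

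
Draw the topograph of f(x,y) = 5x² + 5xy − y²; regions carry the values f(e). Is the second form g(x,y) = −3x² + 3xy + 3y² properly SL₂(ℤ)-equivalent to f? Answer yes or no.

D₁ = 45, D₂ = 45
river cycle of f (length 2): (-1, 5, 5), (5, 5, -1)
river cycle of g (length 2): (3, 3, -3), (-3, 3, 3)
cycles differ ⇒ inequivalent

no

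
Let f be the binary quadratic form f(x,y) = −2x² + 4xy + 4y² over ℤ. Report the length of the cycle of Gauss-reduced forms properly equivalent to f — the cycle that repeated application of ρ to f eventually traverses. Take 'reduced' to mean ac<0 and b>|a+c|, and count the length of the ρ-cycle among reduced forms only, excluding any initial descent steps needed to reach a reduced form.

D = 48, ⌊√D⌋ = 6
river: ρ → (4,4,-2)
river: ρ → (-2,4,4)
ρ-cycle length = 2 (tail of 0 descent steps not counted)

2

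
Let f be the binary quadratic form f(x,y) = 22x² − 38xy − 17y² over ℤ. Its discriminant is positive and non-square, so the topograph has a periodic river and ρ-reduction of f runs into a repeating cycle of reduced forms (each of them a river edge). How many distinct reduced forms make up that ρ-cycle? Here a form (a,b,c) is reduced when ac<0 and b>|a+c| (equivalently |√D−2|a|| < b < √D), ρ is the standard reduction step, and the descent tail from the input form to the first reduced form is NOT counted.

D = 2940, ⌊√D⌋ = 54
descent: ρ → (-17,38,22)  [lands on river]
river: ρ → (22,50,-5)
river: ρ → (-5,50,22)
river: ρ → (22,38,-17)
river: ρ → (-17,30,30)
river: ρ → (30,30,-17)
ρ-cycle length = 6 (tail of 1 descent step not counted)

6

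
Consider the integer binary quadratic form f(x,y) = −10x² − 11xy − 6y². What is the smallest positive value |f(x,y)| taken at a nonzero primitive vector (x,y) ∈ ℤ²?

translate: b→-9 (≡11 mod 20), so (10,11,6)→(10,-9,5)
flip: (10,-9,5)→(5,9,10)
translate: b→-1 (≡9 mod 10), so (5,9,10)→(5,-1,6)
reduced (well bottom): (5,-1,6) with a≤c, −a<b≤a
well minimum |f| = |-5| = 5 (negative-definite)

5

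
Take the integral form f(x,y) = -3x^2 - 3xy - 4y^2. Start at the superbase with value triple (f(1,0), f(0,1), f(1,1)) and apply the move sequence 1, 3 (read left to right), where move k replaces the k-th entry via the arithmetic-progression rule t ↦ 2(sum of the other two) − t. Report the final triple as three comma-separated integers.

start (-3,-4,-10) = (f(1,0),f(0,1),f(1,1))
replace slot 1: 2·((-4)+(-10)) − (-3) = -25 → (-25,-4,-10)
replace slot 3: 2·((-25)+(-4)) − (-10) = -48 → (-25,-4,-48)

-25,-4,-48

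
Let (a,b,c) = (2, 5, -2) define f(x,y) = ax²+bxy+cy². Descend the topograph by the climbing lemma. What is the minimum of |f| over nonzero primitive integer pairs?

river: ρ → (-2,3,4)
river: ρ → (4,5,-1)
river: ρ → (-1,5,4)
river: ρ → (4,3,-2)
river: ρ → (-2,5,2)
river: ρ → (2,3,-4)
river: ρ → (-4,5,1)
river: ρ → (1,5,-4)
river: ρ → (-4,3,2)
river: ρ → (2,5,-2)
closes: descent 0, river 10
min |a| on river = 1

1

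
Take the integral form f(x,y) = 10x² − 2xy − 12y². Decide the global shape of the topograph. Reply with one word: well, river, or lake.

D = b²−4ac = (-2)² − 4·10·(-12) = 484
D = 22² is a perfect square ⇒ form factors over ℤ ⇒ lakes

lake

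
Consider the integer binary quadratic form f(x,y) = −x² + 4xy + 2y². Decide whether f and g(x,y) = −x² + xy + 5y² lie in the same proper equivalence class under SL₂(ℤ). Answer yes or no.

D₁ = 24, D₂ = 21
discriminants differ ⇒ not SL₂(ℤ)-equivalent

no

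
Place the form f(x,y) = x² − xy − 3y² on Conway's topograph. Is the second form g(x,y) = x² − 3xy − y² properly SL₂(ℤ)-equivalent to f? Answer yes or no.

D₁ = 13, D₂ = 13
river cycle of f (length 2): (1, 3, -1), (-1, 3, 1)
river cycle of g (length 2): (-1, 3, 1), (1, 3, -1)
cycles coincide ⇒ equivalent

yes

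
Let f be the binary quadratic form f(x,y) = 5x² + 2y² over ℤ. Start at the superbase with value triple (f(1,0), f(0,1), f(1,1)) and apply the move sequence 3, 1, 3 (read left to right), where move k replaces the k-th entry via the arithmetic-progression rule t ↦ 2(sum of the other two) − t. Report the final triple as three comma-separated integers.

start (5,2,7) = (f(1,0),f(0,1),f(1,1))
replace slot 3: 2·(5+2) − 7 = 7 → (5,2,7)
replace slot 1: 2·(2+7) − 5 = 13 → (13,2,7)
replace slot 3: 2·(13+2) − 7 = 23 → (13,2,23)

13,2,23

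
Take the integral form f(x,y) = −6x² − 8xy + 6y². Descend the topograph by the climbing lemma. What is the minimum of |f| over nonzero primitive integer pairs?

descent: ρ → (6,8,-6)  [lands on river]
river: ρ → (-6,4,8)
river: ρ → (8,12,-2)
river: ρ → (-2,12,8)
river: ρ → (8,4,-6)
river: ρ → (-6,8,6)
river: ρ → (6,4,-8)
river: ρ → (-8,12,2)
river: ρ → (2,12,-8)
river: ρ → (-8,4,6)
closes: descent 1, river 10
min |a| on river = 2

2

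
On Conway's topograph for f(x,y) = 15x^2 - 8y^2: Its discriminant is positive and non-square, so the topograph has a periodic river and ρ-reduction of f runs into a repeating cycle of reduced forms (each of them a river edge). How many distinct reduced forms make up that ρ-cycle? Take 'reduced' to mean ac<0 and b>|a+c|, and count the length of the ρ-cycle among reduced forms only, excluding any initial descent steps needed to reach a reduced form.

D = 480, ⌊√D⌋ = 21
descent: ρ → (-8,16,7)  [lands on river]
river: ρ → (7,12,-12)
river: ρ → (-12,12,7)
river: ρ → (7,16,-8)
ρ-cycle length = 4 (tail of 1 descent step not counted)

4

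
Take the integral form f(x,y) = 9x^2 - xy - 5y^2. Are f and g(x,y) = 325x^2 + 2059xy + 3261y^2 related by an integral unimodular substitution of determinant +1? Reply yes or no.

D₁ = 181, D₂ = 181
river cycle of f (length 10): (-5, 11, 3), (3, 13, -1), (-1, 13, 3), (3, 11, -5), (-5, 9, 5), (5, 11, -3), (-3, 13, 1), (1, 13, -3), (-3, 11, 5), (5, 9, -5)
river cycle of g (length 10): (-5, 11, 3), (3, 13, -1), (-1, 13, 3), (3, 11, -5), (-5, 9, 5), (5, 11, -3), (-3, 13, 1), (1, 13, -3), (-3, 11, 5), (5, 9, -5)
cycles coincide ⇒ equivalent

yes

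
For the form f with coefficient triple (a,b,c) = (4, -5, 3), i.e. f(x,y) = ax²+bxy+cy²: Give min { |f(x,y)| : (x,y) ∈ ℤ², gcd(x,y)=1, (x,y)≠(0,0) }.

translate: b→3 (≡-5 mod 8), so (4,-5,3)→(4,3,2)
flip: (4,3,2)→(2,-3,4)
translate: b→1 (≡-3 mod 4), so (2,-3,4)→(2,1,3)
reduced (well bottom): (2,1,3) with a≤c, −a<b≤a
well minimum = a = 2

2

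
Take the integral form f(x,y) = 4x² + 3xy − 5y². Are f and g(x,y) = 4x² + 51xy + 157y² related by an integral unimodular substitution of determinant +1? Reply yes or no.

D₁ = 89, D₂ = 89
river cycle of f (length 14): (-5, 7, 2), (2, 9, -1), (-1, 9, 2), (2, 7, -5), (-5, 3, 4), (4, 5, -4), (-4, 3, 5), (5, 7, -2), (-2, 9, 1), (1, 9, -2), … (4 more)
river cycle of g (length 14): (4, 3, -5), (-5, 7, 2), (2, 9, -1), (-1, 9, 2), (2, 7, -5), (-5, 3, 4), (4, 5, -4), (-4, 3, 5), (5, 7, -2), (-2, 9, 1), … (4 more)
cycles coincide ⇒ equivalent

yes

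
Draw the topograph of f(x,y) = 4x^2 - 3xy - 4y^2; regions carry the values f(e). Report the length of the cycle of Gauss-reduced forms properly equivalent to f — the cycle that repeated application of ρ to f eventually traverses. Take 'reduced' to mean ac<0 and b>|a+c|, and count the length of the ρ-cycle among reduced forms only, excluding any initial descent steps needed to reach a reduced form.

D = 73, ⌊√D⌋ = 8
descent: ρ → (-4,3,4)  [lands on river]
river: ρ → (4,5,-3)
river: ρ → (-3,7,2)
river: ρ → (2,5,-6)
river: ρ → (-6,7,1)
river: ρ → (1,7,-6)
river: ρ → (-6,5,2)
river: ρ → (2,7,-3)
river: ρ → (-3,5,4)
river: ρ → (4,3,-4)
river: ρ → (-4,5,3)
river: ρ → (3,7,-2)
river: ρ → (-2,5,6)
river: ρ → (6,7,-1)
river: ρ → (-1,7,6)
river: ρ → (6,5,-2)
river: ρ → (-2,7,3)
river: ρ → (3,5,-4)
ρ-cycle length = 18 (tail of 1 descent step not counted)

18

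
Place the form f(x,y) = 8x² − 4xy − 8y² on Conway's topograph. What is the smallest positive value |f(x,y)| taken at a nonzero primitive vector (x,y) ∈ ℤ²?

descent: ρ → (-8,4,8)  [lands on river]
river: ρ → (8,12,-4)
river: ρ → (-4,12,8)
river: ρ → (8,4,-8)
river: ρ → (-8,12,4)
river: ρ → (4,12,-8)
closes: descent 1, river 6
min |a| on river = 4

4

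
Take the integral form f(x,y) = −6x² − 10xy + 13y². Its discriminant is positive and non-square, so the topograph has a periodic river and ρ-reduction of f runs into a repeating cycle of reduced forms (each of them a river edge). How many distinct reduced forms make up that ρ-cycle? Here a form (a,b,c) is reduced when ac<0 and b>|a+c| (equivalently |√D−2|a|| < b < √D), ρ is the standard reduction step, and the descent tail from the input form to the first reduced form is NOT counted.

D = 412, ⌊√D⌋ = 20
descent: ρ → (13,10,-6)  [lands on river]
river: ρ → (-6,14,9)
river: ρ → (9,4,-11)
river: ρ → (-11,18,2)
river: ρ → (2,18,-11)
river: ρ → (-11,4,9)
river: ρ → (9,14,-6)
river: ρ → (-6,10,13)
river: ρ → (13,16,-3)
river: ρ → (-3,20,1)
river: ρ → (1,20,-3)
river: ρ → (-3,16,13)
ρ-cycle length = 12 (tail of 1 descent step not counted)

12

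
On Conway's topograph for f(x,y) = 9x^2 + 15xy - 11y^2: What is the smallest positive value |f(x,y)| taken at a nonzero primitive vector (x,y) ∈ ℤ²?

river: ρ → (-11,7,13)
river: ρ → (13,19,-5)
river: ρ → (-5,21,9)
river: ρ → (9,15,-11)
closes: descent 0, river 4
min |a| on river = 5

5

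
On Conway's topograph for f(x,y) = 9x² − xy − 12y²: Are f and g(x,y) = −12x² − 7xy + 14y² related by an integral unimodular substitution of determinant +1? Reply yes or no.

D₁ = 433, D₂ = 721
discriminants differ ⇒ not SL₂(ℤ)-equivalent

no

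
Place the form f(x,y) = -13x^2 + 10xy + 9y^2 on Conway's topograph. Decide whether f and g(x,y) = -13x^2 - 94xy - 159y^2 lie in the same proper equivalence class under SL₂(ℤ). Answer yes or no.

D₁ = 568, D₂ = 568
river cycle of f (length 6): (9, 8, -14), (-14, 20, 3), (3, 22, -7), (-7, 20, 6), (6, 16, -13), (-13, 10, 9)
river cycle of g (length 6): (-13, 10, 9), (9, 8, -14), (-14, 20, 3), (3, 22, -7), (-7, 20, 6), (6, 16, -13)
cycles coincide ⇒ equivalent

yes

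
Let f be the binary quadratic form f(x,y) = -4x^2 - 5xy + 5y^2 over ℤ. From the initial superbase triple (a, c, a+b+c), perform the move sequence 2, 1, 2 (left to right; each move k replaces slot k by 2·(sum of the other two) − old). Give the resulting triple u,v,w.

start (-4,5,-4) = (f(1,0),f(0,1),f(1,1))
replace slot 2: 2·((-4)+(-4)) − 5 = -21 → (-4,-21,-4)
replace slot 1: 2·((-21)+(-4)) − (-4) = -46 → (-46,-21,-4)
replace slot 2: 2·((-46)+(-4)) − (-21) = -79 → (-46,-79,-4)

-46,-79,-4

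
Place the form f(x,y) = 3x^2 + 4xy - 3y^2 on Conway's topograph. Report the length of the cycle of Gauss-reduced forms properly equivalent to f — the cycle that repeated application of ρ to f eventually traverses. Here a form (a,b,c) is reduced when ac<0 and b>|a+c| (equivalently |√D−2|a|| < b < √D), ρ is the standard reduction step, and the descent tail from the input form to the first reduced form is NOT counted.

D = 52, ⌊√D⌋ = 7
river: ρ → (-3,2,4)
river: ρ → (4,6,-1)
river: ρ → (-1,6,4)
river: ρ → (4,2,-3)
river: ρ → (-3,4,3)
river: ρ → (3,2,-4)
river: ρ → (-4,6,1)
river: ρ → (1,6,-4)
river: ρ → (-4,2,3)
river: ρ → (3,4,-3)
ρ-cycle length = 10 (tail of 0 descent steps not counted)

10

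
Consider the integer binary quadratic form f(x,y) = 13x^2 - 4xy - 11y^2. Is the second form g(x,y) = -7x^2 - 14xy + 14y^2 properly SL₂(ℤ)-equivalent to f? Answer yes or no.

D₁ = 588, D₂ = 588
river cycle of f (length 6): (-11, 4, 13), (13, 22, -2), (-2, 22, 13), (13, 4, -11), (-11, 18, 6), (6, 18, -11)
river cycle of g (length 2): (14, 14, -7), (-7, 14, 14)
cycles differ ⇒ inequivalent

no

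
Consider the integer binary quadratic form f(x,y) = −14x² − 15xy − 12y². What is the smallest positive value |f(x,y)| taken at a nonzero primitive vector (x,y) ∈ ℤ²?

translate: b→-13 (≡15 mod 28), so (14,15,12)→(14,-13,11)
flip: (14,-13,11)→(11,13,14)
translate: b→-9 (≡13 mod 22), so (11,13,14)→(11,-9,12)
reduced (well bottom): (11,-9,12) with a≤c, −a<b≤a
well minimum |f| = |-11| = 11 (negative-definite)

11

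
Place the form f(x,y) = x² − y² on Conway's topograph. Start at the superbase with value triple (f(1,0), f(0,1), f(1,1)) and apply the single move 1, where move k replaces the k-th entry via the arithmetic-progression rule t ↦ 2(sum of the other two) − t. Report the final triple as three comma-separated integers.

start (1,-1,0) = (f(1,0),f(0,1),f(1,1))
replace slot 1: 2·((-1)+0) − 1 = -3 → (-3,-1,0)

-3,-1,0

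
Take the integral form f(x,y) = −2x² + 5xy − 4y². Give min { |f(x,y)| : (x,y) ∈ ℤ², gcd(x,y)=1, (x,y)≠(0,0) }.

translate: b→-1 (≡-5 mod 4), so (2,-5,4)→(2,-1,1)
flip: (2,-1,1)→(1,1,2)
reduced (well bottom): (1,1,2) with a≤c, −a<b≤a
well minimum |f| = |-1| = 1 (negative-definite)

1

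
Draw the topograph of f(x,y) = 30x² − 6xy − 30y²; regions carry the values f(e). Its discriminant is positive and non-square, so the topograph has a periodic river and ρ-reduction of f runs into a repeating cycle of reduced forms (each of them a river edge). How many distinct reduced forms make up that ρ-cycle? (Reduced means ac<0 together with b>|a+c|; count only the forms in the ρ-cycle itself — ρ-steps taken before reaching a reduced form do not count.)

D = 3636, ⌊√D⌋ = 60
descent: ρ → (-30,6,30)  [lands on river]
river: ρ → (30,54,-6)
river: ρ → (-6,54,30)
river: ρ → (30,6,-30)
river: ρ → (-30,54,6)
river: ρ → (6,54,-30)
ρ-cycle length = 6 (tail of 1 descent step not counted)

6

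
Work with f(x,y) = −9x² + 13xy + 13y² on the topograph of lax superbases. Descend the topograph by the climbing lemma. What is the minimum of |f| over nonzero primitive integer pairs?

river: ρ → (13,13,-9)
river: ρ → (-9,23,3)
river: ρ → (3,25,-1)
river: ρ → (-1,25,3)
river: ρ → (3,23,-9)
river: ρ → (-9,13,13)
closes: descent 0, river 6
min |a| on river = 1

1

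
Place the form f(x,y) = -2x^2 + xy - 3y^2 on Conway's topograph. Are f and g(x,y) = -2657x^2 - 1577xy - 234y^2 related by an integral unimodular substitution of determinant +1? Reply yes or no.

D₁ = -23, D₂ = -23
f is negative-definite; reduce −f:
−f: reduced (well bottom): (2,-1,3) with a≤c, −a<b≤a
flip sign back: reduced form of f is (-2,1,-3)
g is negative-definite; reduce −g:
−g: flip: (2657,1577,234)→(234,-1577,2657)
−g: translate: b→-173 (≡-1577 mod 468), so (234,-1577,2657)→(234,-173,32)
−g: flip: (234,-173,32)→(32,173,234)
−g: translate: b→-19 (≡173 mod 64), so (32,173,234)→(32,-19,3)
−g: flip: (32,-19,3)→(3,19,32)
−g: translate: b→1 (≡19 mod 6), so (3,19,32)→(3,1,2)
−g: flip: (3,1,2)→(2,-1,3)
−g: reduced (well bottom): (2,-1,3) with a≤c, −a<b≤a
flip sign back: reduced form of g is (-2,1,-3)
reduced forms (-2, 1, -3) vs (-2, 1, -3) ⇒ equivalent

yes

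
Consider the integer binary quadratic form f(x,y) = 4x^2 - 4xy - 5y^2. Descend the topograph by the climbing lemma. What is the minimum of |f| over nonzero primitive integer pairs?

descent: ρ → (-5,4,4)  [lands on river]
river: ρ → (4,4,-5)
river: ρ → (-5,6,3)
river: ρ → (3,6,-5)
closes: descent 1, river 4
min |a| on river = 3

3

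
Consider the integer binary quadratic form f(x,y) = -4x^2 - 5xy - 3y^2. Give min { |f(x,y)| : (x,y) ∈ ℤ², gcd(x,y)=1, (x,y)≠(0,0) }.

translate: b→-3 (≡5 mod 8), so (4,5,3)→(4,-3,2)
flip: (4,-3,2)→(2,3,4)
translate: b→-1 (≡3 mod 4), so (2,3,4)→(2,-1,3)
reduced (well bottom): (2,-1,3) with a≤c, −a<b≤a
well minimum |f| = |-2| = 2 (negative-definite)

2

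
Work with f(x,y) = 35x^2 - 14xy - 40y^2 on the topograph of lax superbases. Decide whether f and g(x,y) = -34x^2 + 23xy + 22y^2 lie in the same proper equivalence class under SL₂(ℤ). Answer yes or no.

D₁ = 5796, D₂ = 3521
discriminants differ ⇒ not SL₂(ℤ)-equivalent

no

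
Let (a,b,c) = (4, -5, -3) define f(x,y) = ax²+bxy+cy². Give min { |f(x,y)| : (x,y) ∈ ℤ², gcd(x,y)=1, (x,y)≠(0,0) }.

descent: ρ → (-3,5,4)  [lands on river]
river: ρ → (4,3,-4)
river: ρ → (-4,5,3)
river: ρ → (3,7,-2)
river: ρ → (-2,5,6)
river: ρ → (6,7,-1)
river: ρ → (-1,7,6)
river: ρ → (6,5,-2)
river: ρ → (-2,7,3)
river: ρ → (3,5,-4)
river: ρ → (-4,3,4)
river: ρ → (4,5,-3)
river: ρ → (-3,7,2)
river: ρ → (2,5,-6)
river: ρ → (-6,7,1)
river: ρ → (1,7,-6)
river: ρ → (-6,5,2)
river: ρ → (2,7,-3)
closes: descent 1, river 18
min |a| on river = 1

1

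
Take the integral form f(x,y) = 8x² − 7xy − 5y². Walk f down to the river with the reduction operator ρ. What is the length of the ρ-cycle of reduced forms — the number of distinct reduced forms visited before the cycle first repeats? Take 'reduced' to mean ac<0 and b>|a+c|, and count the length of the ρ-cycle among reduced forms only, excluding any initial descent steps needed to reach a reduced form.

D = 209, ⌊√D⌋ = 14
descent: ρ → (-5,7,8)  [lands on river]
river: ρ → (8,9,-4)
river: ρ → (-4,7,10)
river: ρ → (10,13,-1)
river: ρ → (-1,13,10)
river: ρ → (10,7,-4)
river: ρ → (-4,9,8)
river: ρ → (8,7,-5)
river: ρ → (-5,13,2)
river: ρ → (2,11,-11)
river: ρ → (-11,11,2)
river: ρ → (2,13,-5)
ρ-cycle length = 12 (tail of 1 descent step not counted)

12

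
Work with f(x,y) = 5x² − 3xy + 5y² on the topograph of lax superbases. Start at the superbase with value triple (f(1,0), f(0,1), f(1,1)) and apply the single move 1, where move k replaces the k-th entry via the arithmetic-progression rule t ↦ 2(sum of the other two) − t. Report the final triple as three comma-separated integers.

start (5,5,7) = (f(1,0),f(0,1),f(1,1))
replace slot 1: 2·(5+7) − 5 = 19 → (19,5,7)

19,5,7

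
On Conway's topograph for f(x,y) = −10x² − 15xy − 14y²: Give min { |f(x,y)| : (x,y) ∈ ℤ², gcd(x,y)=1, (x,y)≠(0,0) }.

translate: b→-5 (≡15 mod 20), so (10,15,14)→(10,-5,9)
flip: (10,-5,9)→(9,5,10)
reduced (well bottom): (9,5,10) with a≤c, −a<b≤a
well minimum |f| = |-9| = 9 (negative-definite)

9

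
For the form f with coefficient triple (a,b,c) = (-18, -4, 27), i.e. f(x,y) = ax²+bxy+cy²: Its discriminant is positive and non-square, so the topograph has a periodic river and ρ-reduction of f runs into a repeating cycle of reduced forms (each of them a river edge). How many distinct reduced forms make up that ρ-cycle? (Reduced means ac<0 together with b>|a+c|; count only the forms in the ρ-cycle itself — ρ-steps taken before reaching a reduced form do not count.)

D = 1960, ⌊√D⌋ = 44
descent: ρ → (27,4,-18)
descent: ρ → (-18,32,13)  [lands on river]
river: ρ → (13,20,-30)
river: ρ → (-30,40,3)
river: ρ → (3,44,-2)
river: ρ → (-2,44,3)
river: ρ → (3,40,-30)
river: ρ → (-30,20,13)
river: ρ → (13,32,-18)
river: ρ → (-18,40,5)
river: ρ → (5,40,-18)
ρ-cycle length = 10 (tail of 2 descent steps not counted)

10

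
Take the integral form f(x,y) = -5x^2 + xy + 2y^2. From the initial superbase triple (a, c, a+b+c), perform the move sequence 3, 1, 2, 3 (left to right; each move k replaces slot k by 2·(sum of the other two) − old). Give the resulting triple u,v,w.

start (-5,2,-2) = (f(1,0),f(0,1),f(1,1))
replace slot 3: 2·((-5)+2) − (-2) = -4 → (-5,2,-4)
replace slot 1: 2·(2+(-4)) − (-5) = 1 → (1,2,-4)
replace slot 2: 2·(1+(-4)) − 2 = -8 → (1,-8,-4)
replace slot 3: 2·(1+(-8)) − (-4) = -10 → (1,-8,-10)

1,-8,-10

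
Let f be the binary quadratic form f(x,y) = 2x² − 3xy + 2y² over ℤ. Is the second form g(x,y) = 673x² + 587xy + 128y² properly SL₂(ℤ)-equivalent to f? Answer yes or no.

D₁ = -7, D₂ = -7
f: translate: b→1 (≡-3 mod 4), so (2,-3,2)→(2,1,1)
f: flip: (2,1,1)→(1,-1,2)
f: translate: b→1 (≡-1 mod 2), so (1,-1,2)→(1,1,2)
f: reduced (well bottom): (1,1,2) with a≤c, −a<b≤a
g: flip: (673,587,128)→(128,-587,673)
g: translate: b→-75 (≡-587 mod 256), so (128,-587,673)→(128,-75,11)
g: flip: (128,-75,11)→(11,75,128)
g: translate: b→9 (≡75 mod 22), so (11,75,128)→(11,9,2)
g: flip: (11,9,2)→(2,-9,11)
g: translate: b→-1 (≡-9 mod 4), so (2,-9,11)→(2,-1,1)
g: flip: (2,-1,1)→(1,1,2)
g: reduced (well bottom): (1,1,2) with a≤c, −a<b≤a
reduced forms (1, 1, 2) vs (1, 1, 2) ⇒ equivalent

yes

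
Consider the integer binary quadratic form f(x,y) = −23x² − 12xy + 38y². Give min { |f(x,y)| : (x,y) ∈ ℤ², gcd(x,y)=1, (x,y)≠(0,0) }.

descent: ρ → (38,12,-23)
descent: ρ → (-23,34,27)  [lands on river]
river: ρ → (27,20,-30)
river: ρ → (-30,40,17)
river: ρ → (17,28,-42)
river: ρ → (-42,56,3)
river: ρ → (3,58,-23)
closes: descent 2, river 6
min |a| on river = 3

3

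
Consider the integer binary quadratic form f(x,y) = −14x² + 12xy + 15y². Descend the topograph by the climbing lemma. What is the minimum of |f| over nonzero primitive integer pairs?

river: ρ → (15,18,-11)
river: ρ → (-11,26,7)
river: ρ → (7,30,-3)
river: ρ → (-3,30,7)
river: ρ → (7,26,-11)
river: ρ → (-11,18,15)
river: ρ → (15,12,-14)
river: ρ → (-14,16,13)
river: ρ → (13,10,-17)
river: ρ → (-17,24,6)
river: ρ → (6,24,-17)
river: ρ → (-17,10,13)
river: ρ → (13,16,-14)
river: ρ → (-14,12,15)
closes: descent 0, river 14
min |a| on river = 3

3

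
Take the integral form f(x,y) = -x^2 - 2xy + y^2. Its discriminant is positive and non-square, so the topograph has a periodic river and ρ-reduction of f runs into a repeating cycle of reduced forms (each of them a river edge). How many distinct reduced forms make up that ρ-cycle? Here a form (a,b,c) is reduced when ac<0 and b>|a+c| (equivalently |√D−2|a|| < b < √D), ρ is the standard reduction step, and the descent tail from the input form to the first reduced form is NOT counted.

D = 8, ⌊√D⌋ = 2
descent: ρ → (1,2,-1)  [lands on river]
river: ρ → (-1,2,1)
ρ-cycle length = 2 (tail of 1 descent step not counted)

2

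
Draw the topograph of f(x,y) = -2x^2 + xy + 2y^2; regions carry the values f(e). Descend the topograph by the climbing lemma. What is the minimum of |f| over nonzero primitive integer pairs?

river: ρ → (2,3,-1)
river: ρ → (-1,3,2)
river: ρ → (2,1,-2)
river: ρ → (-2,3,1)
river: ρ → (1,3,-2)
river: ρ → (-2,1,2)
closes: descent 0, river 6
min |a| on river = 1

1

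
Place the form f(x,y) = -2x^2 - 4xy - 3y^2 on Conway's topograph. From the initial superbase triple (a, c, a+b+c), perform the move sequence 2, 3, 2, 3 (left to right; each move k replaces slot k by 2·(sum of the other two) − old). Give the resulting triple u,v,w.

start (-2,-3,-9) = (f(1,0),f(0,1),f(1,1))
replace slot 2: 2·((-2)+(-9)) − (-3) = -19 → (-2,-19,-9)
replace slot 3: 2·((-2)+(-19)) − (-9) = -33 → (-2,-19,-33)
replace slot 2: 2·((-2)+(-33)) − (-19) = -51 → (-2,-51,-33)
replace slot 3: 2·((-2)+(-51)) − (-33) = -73 → (-2,-51,-73)

-2,-51,-73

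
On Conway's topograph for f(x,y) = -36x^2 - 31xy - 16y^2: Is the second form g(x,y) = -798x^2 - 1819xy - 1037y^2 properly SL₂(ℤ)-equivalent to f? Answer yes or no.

D₁ = -1343, D₂ = -1343
f is negative-definite; reduce −f:
−f: flip: (36,31,16)→(16,-31,36)
−f: translate: b→1 (≡-31 mod 32), so (16,-31,36)→(16,1,21)
−f: reduced (well bottom): (16,1,21) with a≤c, −a<b≤a
flip sign back: reduced form of f is (-16,-1,-21)
g is negative-definite; reduce −g:
−g: translate: b→223 (≡1819 mod 1596), so (798,1819,1037)→(798,223,16)
−g: flip: (798,223,16)→(16,-223,798)
−g: translate: b→1 (≡-223 mod 32), so (16,-223,798)→(16,1,21)
−g: reduced (well bottom): (16,1,21) with a≤c, −a<b≤a
flip sign back: reduced form of g is (-16,-1,-21)
reduced forms (-16, -1, -21) vs (-16, -1, -21) ⇒ equivalent

yes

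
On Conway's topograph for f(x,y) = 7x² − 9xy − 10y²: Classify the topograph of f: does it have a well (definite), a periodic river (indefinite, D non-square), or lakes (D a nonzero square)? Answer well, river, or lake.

D = b²−4ac = (-9)² − 4·7·(-10) = 361
D = 19² is a perfect square ⇒ form factors over ℤ ⇒ lakes

lake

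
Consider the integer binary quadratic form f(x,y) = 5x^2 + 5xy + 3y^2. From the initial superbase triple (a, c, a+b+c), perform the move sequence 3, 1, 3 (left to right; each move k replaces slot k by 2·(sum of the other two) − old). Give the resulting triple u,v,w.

start (5,3,13) = (f(1,0),f(0,1),f(1,1))
replace slot 3: 2·(5+3) − 13 = 3 → (5,3,3)
replace slot 1: 2·(3+3) − 5 = 7 → (7,3,3)
replace slot 3: 2·(7+3) − 3 = 17 → (7,3,17)

7,3,17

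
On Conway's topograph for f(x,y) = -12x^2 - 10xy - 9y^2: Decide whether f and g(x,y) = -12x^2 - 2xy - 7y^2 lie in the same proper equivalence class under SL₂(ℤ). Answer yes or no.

D₁ = -332, D₂ = -332
f is negative-definite; reduce −f:
−f: flip: (12,10,9)→(9,-10,12)
−f: translate: b→8 (≡-10 mod 18), so (9,-10,12)→(9,8,11)
−f: reduced (well bottom): (9,8,11) with a≤c, −a<b≤a
flip sign back: reduced form of f is (-9,-8,-11)
g is negative-definite; reduce −g:
−g: flip: (12,2,7)→(7,-2,12)
−g: reduced (well bottom): (7,-2,12) with a≤c, −a<b≤a
flip sign back: reduced form of g is (-7,2,-12)
reduced forms (-9, -8, -11) vs (-7, 2, -12) ⇒ inequivalent

no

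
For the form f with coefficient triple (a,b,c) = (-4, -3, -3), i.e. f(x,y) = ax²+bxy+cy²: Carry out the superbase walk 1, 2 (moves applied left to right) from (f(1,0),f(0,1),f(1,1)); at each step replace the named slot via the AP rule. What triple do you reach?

start (-4,-3,-10) = (f(1,0),f(0,1),f(1,1))
replace slot 1: 2·((-3)+(-10)) − (-4) = -22 → (-22,-3,-10)
replace slot 2: 2·((-22)+(-10)) − (-3) = -61 → (-22,-61,-10)

-22,-61,-10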